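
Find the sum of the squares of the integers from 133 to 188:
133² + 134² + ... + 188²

Use ∑_{k=1}^{n} k² = n(n+1)(2n+1)/6, then subtract the first 132 terms.
∑_{k=1}^{188} k² = 188×189×377/6 = 2232594
∑_{k=1}^{132} k² = 132×133×265/6 = 775390
∑_{k=133}^{188} k² = 2232594 - 775390 = 1457204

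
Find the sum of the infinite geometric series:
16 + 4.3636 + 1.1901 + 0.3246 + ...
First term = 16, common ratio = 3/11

For |r| < 1, S = a / (1 - r)
S = 16 / (1 - (3/11))
S = 16 / (8/11)
S = 22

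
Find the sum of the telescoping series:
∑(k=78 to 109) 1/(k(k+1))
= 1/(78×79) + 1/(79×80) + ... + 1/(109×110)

Partial fractions: 1/(k(k+1)) = 1/k - 1/(k+1)
The series telescopes:
= (1/78 - 1/79) + (1/79 - 1/80) + ... + (1/109 - 1/110)
= 1/78 - 1/110
= 8/2145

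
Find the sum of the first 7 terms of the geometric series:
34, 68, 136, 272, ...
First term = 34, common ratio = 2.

Sₙ = a(1 - rⁿ) / (1 - r)
S_7 = 34(1 - 2^7) / (1 - 2)
S_7 = 34(1 - 128) / (-1)
S_7 = 4318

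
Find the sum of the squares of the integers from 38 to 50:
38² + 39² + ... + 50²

Use ∑_{k=1}^{n} k² = n(n+1)(2n+1)/6, then subtract the first 37 terms.
∑_{k=1}^{50} k² = 50×51×101/6 = 42925
∑_{k=1}^{37} k² = 37×38×75/6 = 17575
∑_{k=38}^{50} k² = 42925 - 17575 = 25350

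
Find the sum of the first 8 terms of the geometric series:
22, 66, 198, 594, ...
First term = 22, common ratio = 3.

Sₙ = a(1 - rⁿ) / (1 - r)
S_8 = 22(1 - 3^8) / (1 - 3)
S_8 = 22(1 - 6561) / (-2)
S_8 = 72160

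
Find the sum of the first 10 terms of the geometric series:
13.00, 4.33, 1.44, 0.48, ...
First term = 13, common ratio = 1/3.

Sₙ = a(1 - rⁿ) / (1 - r)
S_10 = 13(1 - (1/3)^10) / (1 - (1/3))
S_10 = 13(1 - (1/59049)) / (2/3)
S_10 = 383812/19683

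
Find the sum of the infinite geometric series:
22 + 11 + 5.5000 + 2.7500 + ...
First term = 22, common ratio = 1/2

For |r| < 1, S = a / (1 - r)
S = 22 / (1 - (1/2))
S = 22 / (1/2)
S = 44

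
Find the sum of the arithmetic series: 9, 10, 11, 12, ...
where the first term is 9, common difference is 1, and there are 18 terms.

Sₙ = n/2 × (first + last)
Last term = a + (n-1)d = 9 + (18-1)×1 = 26
S_18 = 18/2 × (9 + 26)
S_18 = 18/2 × 35 = 315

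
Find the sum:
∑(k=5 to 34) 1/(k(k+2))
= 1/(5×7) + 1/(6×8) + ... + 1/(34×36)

Partial fractions: 1/(k(k+2)) = (1/2)[1/k - 1/(k+2)]
Telescoping leaves the first two and last two terms:
= (1/2)[1/5 + 1/6 - 1/35 - 1/36]
= 391/2520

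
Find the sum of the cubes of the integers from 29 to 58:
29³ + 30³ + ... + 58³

Use ∑_{k=1}^{n} k³ = [n(n+1)/2]², then subtract the first 28 terms.
∑_{k=1}^{58} k³ = [58×59/2]² = 1711² = 2927521
∑_{k=1}^{28} k³ = [28×29/2]² = 406² = 164836
∑_{k=29}^{58} k³ = 2927521 - 164836 = 2762685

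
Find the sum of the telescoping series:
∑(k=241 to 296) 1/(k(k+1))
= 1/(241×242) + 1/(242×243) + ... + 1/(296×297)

Partial fractions: 1/(k(k+1)) = 1/k - 1/(k+1)
The series telescopes:
= (1/241 - 1/242) + (1/242 - 1/243) + ... + (1/296 - 1/297)
= 1/241 - 1/297
= 56/71577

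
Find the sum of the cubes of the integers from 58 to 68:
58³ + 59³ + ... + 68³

Use ∑_{k=1}^{n} k³ = [n(n+1)/2]², then subtract the first 57 terms.
∑_{k=1}^{68} k³ = [68×69/2]² = 2346² = 5503716
∑_{k=1}^{57} k³ = [57×58/2]² = 1653² = 2732409
∑_{k=58}^{68} k³ = 5503716 - 2732409 = 2771307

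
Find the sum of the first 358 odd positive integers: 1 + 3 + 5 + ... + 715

Sum of first n odd numbers = n²
= 358²
= 128164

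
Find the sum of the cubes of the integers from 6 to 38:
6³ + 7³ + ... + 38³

Use ∑_{k=1}^{n} k³ = [n(n+1)/2]², then subtract the first 5 terms.
∑_{k=1}^{38} k³ = [38×39/2]² = 741² = 549081
∑_{k=1}^{5} k³ = [5×6/2]² = 15² = 225
∑_{k=6}^{38} k³ = 549081 - 225 = 548856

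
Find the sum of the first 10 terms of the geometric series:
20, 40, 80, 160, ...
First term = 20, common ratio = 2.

Sₙ = a(1 - rⁿ) / (1 - r)
S_10 = 20(1 - 2^10) / (1 - 2)
S_10 = 20(1 - 1024) / (-1)
S_10 = 20460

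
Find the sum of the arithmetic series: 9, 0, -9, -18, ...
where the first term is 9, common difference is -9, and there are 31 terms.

Sₙ = n/2 × (first + last)
Last term = a + (n-1)d = 9 + (31-1)×(-9) = -261
S_31 = 31/2 × (9 + (-261))
S_31 = 31/2 × (-252) = -3906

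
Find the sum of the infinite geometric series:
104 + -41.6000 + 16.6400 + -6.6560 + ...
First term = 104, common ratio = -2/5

For |r| < 1, S = a / (1 - r)
S = 104 / (1 - (-2/5))
S = 104 / (7/5)
S = 520/7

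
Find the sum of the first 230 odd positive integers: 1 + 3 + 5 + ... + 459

Sum of first n odd numbers = n²
= 230²
= 52900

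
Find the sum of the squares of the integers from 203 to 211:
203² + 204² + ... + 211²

Use ∑_{k=1}^{n} k² = n(n+1)(2n+1)/6, then subtract the first 202 terms.
∑_{k=1}^{211} k² = 211×212×423/6 = 3153606
∑_{k=1}^{202} k² = 202×203×405/6 = 2767905
∑_{k=203}^{211} k² = 3153606 - 2767905 = 385701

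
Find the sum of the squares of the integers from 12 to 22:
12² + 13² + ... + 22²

Use ∑_{k=1}^{n} k² = n(n+1)(2n+1)/6, then subtract the first 11 terms.
∑_{k=1}^{22} k² = 22×23×45/6 = 3795
∑_{k=1}^{11} k² = 11×12×23/6 = 506
∑_{k=12}^{22} k² = 3795 - 506 = 3289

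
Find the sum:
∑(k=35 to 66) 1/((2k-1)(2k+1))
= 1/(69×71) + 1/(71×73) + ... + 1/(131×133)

Partial fractions: 1/((2k-1)(2k+1)) = (1/2)[1/(2k-1) - 1/(2k+1)]
The series telescopes:
= (1/2)[1/69 - 1/133]
= 32/9177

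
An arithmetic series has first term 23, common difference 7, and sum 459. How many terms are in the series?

Using S = n/2 × [2a + (n-1)d]
459 = n/2 × [2(23) + (n-1)(7)]
459 = n/2 × [46 + 7n - 7]
918 = n × [39 + 7n]
7n² + (39)n - 918 = 0
Discriminant: Δ = (39)² - 4(7)(-918) = 1521 + 25704 = 27225
√Δ = 165
n = [-(39) + √Δ] / (2·7) = (-39 + 165) / 14 = 126 / 14 = 9
(The negative root is discarded since n must be a positive integer.)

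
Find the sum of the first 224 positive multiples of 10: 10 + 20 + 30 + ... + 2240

Factor out 10: = 10(1 + 2 + ... + 224) = 10 × n(n+1)/2
= 10 × 224×225/2
= 10 × 25200
= 252000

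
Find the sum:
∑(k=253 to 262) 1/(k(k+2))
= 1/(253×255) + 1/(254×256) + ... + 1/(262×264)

Partial fractions: 1/(k(k+2)) = (1/2)[1/k - 1/(k+2)]
Telescoping leaves the first two and last two terms:
= (1/2)[1/253 + 1/254 - 1/263 - 1/264]
= 60725/405621744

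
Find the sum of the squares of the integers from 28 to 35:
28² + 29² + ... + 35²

Use ∑_{k=1}^{n} k² = n(n+1)(2n+1)/6, then subtract the first 27 terms.
∑_{k=1}^{35} k² = 35×36×71/6 = 14910
∑_{k=1}^{27} k² = 27×28×55/6 = 6930
∑_{k=28}^{35} k² = 14910 - 6930 = 7980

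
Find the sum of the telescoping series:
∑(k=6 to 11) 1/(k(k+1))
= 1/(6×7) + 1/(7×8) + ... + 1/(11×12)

Partial fractions: 1/(k(k+1)) = 1/k - 1/(k+1)
The series telescopes:
= (1/6 - 1/7) + (1/7 - 1/8) + ... + (1/11 - 1/12)
= 1/6 - 1/12
= 1/12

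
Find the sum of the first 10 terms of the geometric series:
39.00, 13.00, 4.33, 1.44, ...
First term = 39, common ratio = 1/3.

Sₙ = a(1 - rⁿ) / (1 - r)
S_10 = 39(1 - (1/3)^10) / (1 - (1/3))
S_10 = 39(1 - (1/59049)) / (2/3)
S_10 = 383812/6561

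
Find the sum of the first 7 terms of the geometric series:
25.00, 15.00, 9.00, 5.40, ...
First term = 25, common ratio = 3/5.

Sₙ = a(1 - rⁿ) / (1 - r)
S_7 = 25(1 - (3/5)^7) / (1 - (3/5))
S_7 = 25(1 - (2187/78125)) / (2/5)
S_7 = 37969/625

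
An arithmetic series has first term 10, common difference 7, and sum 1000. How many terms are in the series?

Using S = n/2 × [2a + (n-1)d]
1000 = n/2 × [2(10) + (n-1)(7)]
1000 = n/2 × [20 + 7n - 7]
2000 = n × [13 + 7n]
7n² + (13)n - 2000 = 0
Discriminant: Δ = (13)² - 4(7)(-2000) = 169 + 56000 = 56169
√Δ = 237
n = [-(13) + √Δ] / (2·7) = (-13 + 237) / 14 = 224 / 14 = 16
(The negative root is discarded since n must be a positive integer.)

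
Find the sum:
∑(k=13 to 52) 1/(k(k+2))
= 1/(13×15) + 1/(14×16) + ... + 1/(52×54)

Partial fractions: 1/(k(k+2)) = (1/2)[1/k - 1/(k+2)]
Telescoping leaves the first two and last two terms:
= (1/2)[1/13 + 1/14 - 1/53 - 1/54]
= 7225/130221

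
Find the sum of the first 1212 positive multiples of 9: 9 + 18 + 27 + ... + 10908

Factor out 9: = 9(1 + 2 + ... + 1212) = 9 × n(n+1)/2
= 9 × 1212×1213/2
= 9 × 735078
= 6615702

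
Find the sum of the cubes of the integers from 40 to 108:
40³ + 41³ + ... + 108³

Use ∑_{k=1}^{n} k³ = [n(n+1)/2]², then subtract the first 39 terms.
∑_{k=1}^{108} k³ = [108×109/2]² = 5886² = 34644996
∑_{k=1}^{39} k³ = [39×40/2]² = 780² = 608400
∑_{k=40}^{108} k³ = 34644996 - 608400 = 34036596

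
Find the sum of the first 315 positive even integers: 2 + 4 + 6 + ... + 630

Sum of first n even numbers = n(n+1)
= 315×316
= 99540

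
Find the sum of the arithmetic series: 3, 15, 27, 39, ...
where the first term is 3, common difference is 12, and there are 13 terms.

Sₙ = n/2 × (first + last)
Last term = a + (n-1)d = 3 + (13-1)×12 = 147
S_13 = 13/2 × (3 + 147)
S_13 = 13/2 × 150 = 975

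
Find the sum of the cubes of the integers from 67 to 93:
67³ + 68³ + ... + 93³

Use ∑_{k=1}^{n} k³ = [n(n+1)/2]², then subtract the first 66 terms.
∑_{k=1}^{93} k³ = [93×94/2]² = 4371² = 19105641
∑_{k=1}^{66} k³ = [66×67/2]² = 2211² = 4888521
∑_{k=67}^{93} k³ = 19105641 - 4888521 = 14217120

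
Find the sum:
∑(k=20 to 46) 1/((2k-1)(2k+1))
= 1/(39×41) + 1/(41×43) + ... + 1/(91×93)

Partial fractions: 1/((2k-1)(2k+1)) = (1/2)[1/(2k-1) - 1/(2k+1)]
The series telescopes:
= (1/2)[1/39 - 1/93]
= 3/403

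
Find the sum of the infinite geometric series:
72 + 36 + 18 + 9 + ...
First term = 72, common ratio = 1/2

For |r| < 1, S = a / (1 - r)
S = 72 / (1 - (1/2))
S = 72 / (1/2)
S = 144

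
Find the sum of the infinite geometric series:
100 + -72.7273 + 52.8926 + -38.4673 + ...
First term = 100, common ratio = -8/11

For |r| < 1, S = a / (1 - r)
S = 100 / (1 - (-8/11))
S = 100 / (19/11)
S = 1100/19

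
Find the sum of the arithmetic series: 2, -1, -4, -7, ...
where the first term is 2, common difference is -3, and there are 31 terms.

Sₙ = n/2 × (first + last)
Last term = a + (n-1)d = 2 + (31-1)×(-3) = -88
S_31 = 31/2 × (2 + (-88))
S_31 = 31/2 × (-86) = -1333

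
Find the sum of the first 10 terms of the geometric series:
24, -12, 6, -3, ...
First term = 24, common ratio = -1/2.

Sₙ = a(1 - rⁿ) / (1 - r)
S_10 = 24(1 - (-1/2)^10) / (1 - (-1/2))
S_10 = 24(1 - (1/1024)) / (3/2)
S_10 = 1023/64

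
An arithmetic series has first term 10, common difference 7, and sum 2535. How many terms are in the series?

Using S = n/2 × [2a + (n-1)d]
2535 = n/2 × [2(10) + (n-1)(7)]
2535 = n/2 × [20 + 7n - 7]
5070 = n × [13 + 7n]
7n² + (13)n - 5070 = 0
Discriminant: Δ = (13)² - 4(7)(-5070) = 169 + 141960 = 142129
√Δ = 377
n = [-(13) + √Δ] / (2·7) = (-13 + 377) / 14 = 364 / 14 = 26
(The negative root is discarded since n must be a positive integer.)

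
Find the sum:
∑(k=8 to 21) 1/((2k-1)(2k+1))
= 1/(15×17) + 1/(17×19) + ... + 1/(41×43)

Partial fractions: 1/((2k-1)(2k+1)) = (1/2)[1/(2k-1) - 1/(2k+1)]
The series telescopes:
= (1/2)[1/15 - 1/43]
= 14/645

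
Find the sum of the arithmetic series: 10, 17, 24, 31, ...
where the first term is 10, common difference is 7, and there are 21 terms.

Sₙ = n/2 × (first + last)
Last term = a + (n-1)d = 10 + (21-1)×7 = 150
S_21 = 21/2 × (10 + 150)
S_21 = 21/2 × 160 = 1680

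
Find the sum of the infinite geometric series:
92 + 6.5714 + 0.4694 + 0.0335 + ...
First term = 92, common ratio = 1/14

For |r| < 1, S = a / (1 - r)
S = 92 / (1 - (1/14))
S = 92 / (13/14)
S = 1288/13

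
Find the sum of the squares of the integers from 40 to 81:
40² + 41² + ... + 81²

Use ∑_{k=1}^{n} k² = n(n+1)(2n+1)/6, then subtract the first 39 terms.
∑_{k=1}^{81} k² = 81×82×163/6 = 180441
∑_{k=1}^{39} k² = 39×40×79/6 = 20540
∑_{k=40}^{81} k² = 180441 - 20540 = 159901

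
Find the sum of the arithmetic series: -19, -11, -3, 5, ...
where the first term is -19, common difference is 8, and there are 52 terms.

Sₙ = n/2 × (first + last)
Last term = a + (n-1)d = -19 + (52-1)×8 = 389
S_52 = 52/2 × (-19 + 389)
S_52 = 52/2 × 370 = 9620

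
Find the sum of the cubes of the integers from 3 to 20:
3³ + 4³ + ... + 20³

Use ∑_{k=1}^{n} k³ = [n(n+1)/2]², then subtract the first 2 terms.
∑_{k=1}^{20} k³ = [20×21/2]² = 210² = 44100
∑_{k=1}^{2} k³ = [2×3/2]² = 3² = 9
∑_{k=3}^{20} k³ = 44100 - 9 = 44091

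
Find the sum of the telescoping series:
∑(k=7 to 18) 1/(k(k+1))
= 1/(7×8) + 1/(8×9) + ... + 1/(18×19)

Partial fractions: 1/(k(k+1)) = 1/k - 1/(k+1)
The series telescopes:
= (1/7 - 1/8) + (1/8 - 1/9) + ... + (1/18 - 1/19)
= 1/7 - 1/19
= 12/133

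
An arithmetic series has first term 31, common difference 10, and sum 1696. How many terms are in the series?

Using S = n/2 × [2a + (n-1)d]
1696 = n/2 × [2(31) + (n-1)(10)]
1696 = n/2 × [62 + 10n - 10]
3392 = n × [52 + 10n]
10n² + (52)n - 3392 = 0
Discriminant: Δ = (52)² - 4(10)(-3392) = 2704 + 135680 = 138384
√Δ = 372
n = [-(52) + √Δ] / (2·10) = (-52 + 372) / 20 = 320 / 20 = 16
(The negative root is discarded since n must be a positive integer.)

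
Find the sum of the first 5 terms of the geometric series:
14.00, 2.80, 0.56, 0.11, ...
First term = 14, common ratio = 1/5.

Sₙ = a(1 - rⁿ) / (1 - r)
S_5 = 14(1 - (1/5)^5) / (1 - (1/5))
S_5 = 14(1 - (1/3125)) / (4/5)
S_5 = 10934/625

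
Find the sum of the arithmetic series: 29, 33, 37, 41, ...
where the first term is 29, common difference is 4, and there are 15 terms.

Sₙ = n/2 × (first + last)
Last term = a + (n-1)d = 29 + (15-1)×4 = 85
S_15 = 15/2 × (29 + 85)
S_15 = 15/2 × 114 = 855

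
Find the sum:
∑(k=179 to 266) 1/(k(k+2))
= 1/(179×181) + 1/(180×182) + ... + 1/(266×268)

Partial fractions: 1/(k(k+2)) = (1/2)[1/k - 1/(k+2)]
Telescoping leaves the first two and last two terms:
= (1/2)[1/179 + 1/180 - 1/267 - 1/268]
= 352121/192127860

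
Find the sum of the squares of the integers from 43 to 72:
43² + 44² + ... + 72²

Use ∑_{k=1}^{n} k² = n(n+1)(2n+1)/6, then subtract the first 42 terms.
∑_{k=1}^{72} k² = 72×73×145/6 = 127020
∑_{k=1}^{42} k² = 42×43×85/6 = 25585
∑_{k=43}^{72} k² = 127020 - 25585 = 101435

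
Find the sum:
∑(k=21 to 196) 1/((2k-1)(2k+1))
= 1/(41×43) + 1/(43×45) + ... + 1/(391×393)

Partial fractions: 1/((2k-1)(2k+1)) = (1/2)[1/(2k-1) - 1/(2k+1)]
The series telescopes:
= (1/2)[1/41 - 1/393]
= 176/16113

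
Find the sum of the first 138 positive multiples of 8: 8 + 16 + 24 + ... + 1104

Factor out 8: = 8(1 + 2 + ... + 138) = 8 × n(n+1)/2
= 8 × 138×139/2
= 8 × 9591
= 76728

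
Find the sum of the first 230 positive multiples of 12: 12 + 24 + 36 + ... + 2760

Factor out 12: = 12(1 + 2 + ... + 230) = 12 × n(n+1)/2
= 12 × 230×231/2
= 12 × 26565
= 318780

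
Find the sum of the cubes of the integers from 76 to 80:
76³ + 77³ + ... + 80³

Use ∑_{k=1}^{n} k³ = [n(n+1)/2]², then subtract the first 75 terms.
∑_{k=1}^{80} k³ = [80×81/2]² = 3240² = 10497600
∑_{k=1}^{75} k³ = [75×76/2]² = 2850² = 8122500
∑_{k=76}^{80} k³ = 10497600 - 8122500 = 2375100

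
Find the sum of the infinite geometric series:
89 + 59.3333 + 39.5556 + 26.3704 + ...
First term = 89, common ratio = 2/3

For |r| < 1, S = a / (1 - r)
S = 89 / (1 - (2/3))
S = 89 / (1/3)
S = 267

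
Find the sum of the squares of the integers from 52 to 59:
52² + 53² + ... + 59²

Use ∑_{k=1}^{n} k² = n(n+1)(2n+1)/6, then subtract the first 51 terms.
∑_{k=1}^{59} k² = 59×60×119/6 = 70210
∑_{k=1}^{51} k² = 51×52×103/6 = 45526
∑_{k=52}^{59} k² = 70210 - 45526 = 24684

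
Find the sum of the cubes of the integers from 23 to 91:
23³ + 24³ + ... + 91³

Use ∑_{k=1}^{n} k³ = [n(n+1)/2]², then subtract the first 22 terms.
∑_{k=1}^{91} k³ = [91×92/2]² = 4186² = 17522596
∑_{k=1}^{22} k³ = [22×23/2]² = 253² = 64009
∑_{k=23}^{91} k³ = 17522596 - 64009 = 17458587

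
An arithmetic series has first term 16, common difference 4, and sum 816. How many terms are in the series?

Using S = n/2 × [2a + (n-1)d]
816 = n/2 × [2(16) + (n-1)(4)]
816 = n/2 × [32 + 4n - 4]
1632 = n × [28 + 4n]
4n² + (28)n - 1632 = 0
Discriminant: Δ = (28)² - 4(4)(-1632) = 784 + 26112 = 26896
√Δ = 164
n = [-(28) + √Δ] / (2·4) = (-28 + 164) / 8 = 136 / 8 = 17
(The negative root is discarded since n must be a positive integer.)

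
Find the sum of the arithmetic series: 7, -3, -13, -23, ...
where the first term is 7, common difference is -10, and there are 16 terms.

Sₙ = n/2 × (first + last)
Last term = a + (n-1)d = 7 + (16-1)×(-10) = -143
S_16 = 16/2 × (7 + (-143))
S_16 = 16/2 × (-136) = -1088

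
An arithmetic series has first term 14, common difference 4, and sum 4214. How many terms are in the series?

Using S = n/2 × [2a + (n-1)d]
4214 = n/2 × [2(14) + (n-1)(4)]
4214 = n/2 × [28 + 4n - 4]
8428 = n × [24 + 4n]
4n² + (24)n - 8428 = 0
Discriminant: Δ = (24)² - 4(4)(-8428) = 576 + 134848 = 135424
√Δ = 368
n = [-(24) + √Δ] / (2·4) = (-24 + 368) / 8 = 344 / 8 = 43
(The negative root is discarded since n must be a positive integer.)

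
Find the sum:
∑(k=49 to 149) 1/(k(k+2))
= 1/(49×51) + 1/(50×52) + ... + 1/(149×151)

Partial fractions: 1/(k(k+2)) = (1/2)[1/k - 1/(k+2)]
Telescoping leaves the first two and last two terms:
= (1/2)[1/49 + 1/50 - 1/150 - 1/151]
= 15049/1109850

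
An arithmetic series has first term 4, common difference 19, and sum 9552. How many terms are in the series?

Using S = n/2 × [2a + (n-1)d]
9552 = n/2 × [2(4) + (n-1)(19)]
9552 = n/2 × [8 + 19n - 19]
19104 = n × [-11 + 19n]
19n² + (-11)n - 19104 = 0
Discriminant: Δ = (-11)² - 4(19)(-19104) = 121 + 1451904 = 1452025
√Δ = 1205
n = [-(-11) + √Δ] / (2·19) = (11 + 1205) / 38 = 1216 / 38 = 32
(The negative root is discarded since n must be a positive integer.)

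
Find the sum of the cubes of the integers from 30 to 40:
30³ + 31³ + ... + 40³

Use ∑_{k=1}^{n} k³ = [n(n+1)/2]², then subtract the first 29 terms.
∑_{k=1}^{40} k³ = [40×41/2]² = 820² = 672400
∑_{k=1}^{29} k³ = [29×30/2]² = 435² = 189225
∑_{k=30}^{40} k³ = 672400 - 189225 = 483175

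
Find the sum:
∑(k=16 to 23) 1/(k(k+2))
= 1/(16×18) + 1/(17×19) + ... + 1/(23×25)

Partial fractions: 1/(k(k+2)) = (1/2)[1/k - 1/(k+2)]
Telescoping leaves the first two and last two terms:
= (1/2)[1/16 + 1/17 - 1/24 - 1/25]
= 809/40800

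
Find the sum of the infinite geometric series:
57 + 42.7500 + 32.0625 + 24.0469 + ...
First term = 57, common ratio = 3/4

For |r| < 1, S = a / (1 - r)
S = 57 / (1 - (3/4))
S = 57 / (1/4)
S = 228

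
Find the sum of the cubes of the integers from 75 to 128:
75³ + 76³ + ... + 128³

Use ∑_{k=1}^{n} k³ = [n(n+1)/2]², then subtract the first 74 terms.
∑_{k=1}^{128} k³ = [128×129/2]² = 8256² = 68161536
∑_{k=1}^{74} k³ = [74×75/2]² = 2775² = 7700625
∑_{k=75}^{128} k³ = 68161536 - 7700625 = 60460911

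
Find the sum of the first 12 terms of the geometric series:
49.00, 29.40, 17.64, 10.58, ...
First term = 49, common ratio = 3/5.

Sₙ = a(1 - rⁿ) / (1 - r)
S_12 = 49(1 - (3/5)^12) / (1 - (3/5))
S_12 = 49(1 - (531441/244140625)) / (2/5)
S_12 = 5968425008/48828125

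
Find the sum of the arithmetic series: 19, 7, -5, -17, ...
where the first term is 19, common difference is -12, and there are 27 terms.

Sₙ = n/2 × (first + last)
Last term = a + (n-1)d = 19 + (27-1)×(-12) = -293
S_27 = 27/2 × (19 + (-293))
S_27 = 27/2 × (-274) = -3699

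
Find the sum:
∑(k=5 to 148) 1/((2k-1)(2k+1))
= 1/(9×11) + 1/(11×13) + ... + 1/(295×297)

Partial fractions: 1/((2k-1)(2k+1)) = (1/2)[1/(2k-1) - 1/(2k+1)]
The series telescopes:
= (1/2)[1/9 - 1/297]
= 16/297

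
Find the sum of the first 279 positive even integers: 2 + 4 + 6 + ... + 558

Sum of first n even numbers = n(n+1)
= 279×280
= 78120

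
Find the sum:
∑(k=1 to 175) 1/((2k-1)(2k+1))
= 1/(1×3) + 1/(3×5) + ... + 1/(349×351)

Partial fractions: 1/((2k-1)(2k+1)) = (1/2)[1/(2k-1) - 1/(2k+1)]
The series telescopes:
= (1/2)[1/1 - 1/351]
= 175/351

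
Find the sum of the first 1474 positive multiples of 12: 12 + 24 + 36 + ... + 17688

Factor out 12: = 12(1 + 2 + ... + 1474) = 12 × n(n+1)/2
= 12 × 1474×1475/2
= 12 × 1087075
= 13044900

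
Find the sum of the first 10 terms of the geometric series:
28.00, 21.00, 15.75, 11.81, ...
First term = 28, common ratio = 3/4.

Sₙ = a(1 - rⁿ) / (1 - r)
S_10 = 28(1 - (3/4)^10) / (1 - (3/4))
S_10 = 28(1 - (59049/1048576)) / (1/4)
S_10 = 6926689/65536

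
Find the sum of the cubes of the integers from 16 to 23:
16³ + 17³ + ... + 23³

Use ∑_{k=1}^{n} k³ = [n(n+1)/2]², then subtract the first 15 terms.
∑_{k=1}^{23} k³ = [23×24/2]² = 276² = 76176
∑_{k=1}^{15} k³ = [15×16/2]² = 120² = 14400
∑_{k=16}^{23} k³ = 76176 - 14400 = 61776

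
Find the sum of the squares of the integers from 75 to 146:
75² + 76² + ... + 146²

Use ∑_{k=1}^{n} k² = n(n+1)(2n+1)/6, then subtract the first 74 terms.
∑_{k=1}^{146} k² = 146×147×293/6 = 1048061
∑_{k=1}^{74} k² = 74×75×149/6 = 137825
∑_{k=75}^{146} k² = 1048061 - 137825 = 910236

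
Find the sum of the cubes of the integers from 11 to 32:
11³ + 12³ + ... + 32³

Use ∑_{k=1}^{n} k³ = [n(n+1)/2]², then subtract the first 10 terms.
∑_{k=1}^{32} k³ = [32×33/2]² = 528² = 278784
∑_{k=1}^{10} k³ = [10×11/2]² = 55² = 3025
∑_{k=11}^{32} k³ = 278784 - 3025 = 275759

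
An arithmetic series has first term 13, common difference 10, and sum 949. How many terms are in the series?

Using S = n/2 × [2a + (n-1)d]
949 = n/2 × [2(13) + (n-1)(10)]
949 = n/2 × [26 + 10n - 10]
1898 = n × [16 + 10n]
10n² + (16)n - 1898 = 0
Discriminant: Δ = (16)² - 4(10)(-1898) = 256 + 75920 = 76176
√Δ = 276
n = [-(16) + √Δ] / (2·10) = (-16 + 276) / 20 = 260 / 20 = 13
(The negative root is discarded since n must be a positive integer.)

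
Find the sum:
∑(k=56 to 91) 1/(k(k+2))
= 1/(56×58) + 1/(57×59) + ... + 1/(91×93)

Partial fractions: 1/(k(k+2)) = (1/2)[1/k - 1/(k+2)]
Telescoping leaves the first two and last two terms:
= (1/2)[1/56 + 1/57 - 1/92 - 1/93]
= 10453/1517264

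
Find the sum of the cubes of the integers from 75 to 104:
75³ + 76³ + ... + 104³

Use ∑_{k=1}^{n} k³ = [n(n+1)/2]², then subtract the first 74 terms.
∑_{k=1}^{104} k³ = [104×105/2]² = 5460² = 29811600
∑_{k=1}^{74} k³ = [74×75/2]² = 2775² = 7700625
∑_{k=75}^{104} k³ = 29811600 - 7700625 = 22110975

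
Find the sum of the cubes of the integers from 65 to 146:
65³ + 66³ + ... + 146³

Use ∑_{k=1}^{n} k³ = [n(n+1)/2]², then subtract the first 64 terms.
∑_{k=1}^{146} k³ = [146×147/2]² = 10731² = 115154361
∑_{k=1}^{64} k³ = [64×65/2]² = 2080² = 4326400
∑_{k=65}^{146} k³ = 115154361 - 4326400 = 110827961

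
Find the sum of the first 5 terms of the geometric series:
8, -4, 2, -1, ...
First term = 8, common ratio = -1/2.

Sₙ = a(1 - rⁿ) / (1 - r)
S_5 = 8(1 - (-1/2)^5) / (1 - (-1/2))
S_5 = 8(1 - (-1/32)) / (3/2)
S_5 = 11/2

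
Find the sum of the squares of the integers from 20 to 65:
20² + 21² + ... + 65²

Use ∑_{k=1}^{n} k² = n(n+1)(2n+1)/6, then subtract the first 19 terms.
∑_{k=1}^{65} k² = 65×66×131/6 = 93665
∑_{k=1}^{19} k² = 19×20×39/6 = 2470
∑_{k=20}^{65} k² = 93665 - 2470 = 91195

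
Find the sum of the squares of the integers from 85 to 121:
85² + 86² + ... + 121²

Use ∑_{k=1}^{n} k² = n(n+1)(2n+1)/6, then subtract the first 84 terms.
∑_{k=1}^{121} k² = 121×122×243/6 = 597861
∑_{k=1}^{84} k² = 84×85×169/6 = 201110
∑_{k=85}^{121} k² = 597861 - 201110 = 396751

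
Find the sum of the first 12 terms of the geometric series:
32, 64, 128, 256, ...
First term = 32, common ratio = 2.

Sₙ = a(1 - rⁿ) / (1 - r)
S_12 = 32(1 - 2^12) / (1 - 2)
S_12 = 32(1 - 4096) / (-1)
S_12 = 131040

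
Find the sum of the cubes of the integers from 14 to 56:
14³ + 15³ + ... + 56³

Use ∑_{k=1}^{n} k³ = [n(n+1)/2]², then subtract the first 13 terms.
∑_{k=1}^{56} k³ = [56×57/2]² = 1596² = 2547216
∑_{k=1}^{13} k³ = [13×14/2]² = 91² = 8281
∑_{k=14}^{56} k³ = 2547216 - 8281 = 2538935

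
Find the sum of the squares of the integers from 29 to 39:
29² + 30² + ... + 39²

Use ∑_{k=1}^{n} k² = n(n+1)(2n+1)/6, then subtract the first 28 terms.
∑_{k=1}^{39} k² = 39×40×79/6 = 20540
∑_{k=1}^{28} k² = 28×29×57/6 = 7714
∑_{k=29}^{39} k² = 20540 - 7714 = 12826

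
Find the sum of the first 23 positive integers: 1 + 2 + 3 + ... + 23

Formula: ∑k = n(n+1)/2
= 23×24/2
= 552/2
= 276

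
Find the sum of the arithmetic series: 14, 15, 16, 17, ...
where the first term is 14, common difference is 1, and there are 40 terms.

Sₙ = n/2 × (first + last)
Last term = a + (n-1)d = 14 + (40-1)×1 = 53
S_40 = 40/2 × (14 + 53)
S_40 = 40/2 × 67 = 1340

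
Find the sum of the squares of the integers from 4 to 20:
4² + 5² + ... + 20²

Use ∑_{k=1}^{n} k² = n(n+1)(2n+1)/6, then subtract the first 3 terms.
∑_{k=1}^{20} k² = 20×21×41/6 = 2870
∑_{k=1}^{3} k² = 3×4×7/6 = 14
∑_{k=4}^{20} k² = 2870 - 14 = 2856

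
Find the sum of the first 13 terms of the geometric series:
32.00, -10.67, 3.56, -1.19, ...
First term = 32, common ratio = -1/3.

Sₙ = a(1 - rⁿ) / (1 - r)
S_13 = 32(1 - (-1/3)^13) / (1 - (-1/3))
S_13 = 32(1 - (-1/1594323)) / (4/3)
S_13 = 12754592/531441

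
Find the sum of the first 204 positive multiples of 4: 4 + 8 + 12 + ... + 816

Factor out 4: = 4(1 + 2 + ... + 204) = 4 × n(n+1)/2
= 4 × 204×205/2
= 4 × 20910
= 83640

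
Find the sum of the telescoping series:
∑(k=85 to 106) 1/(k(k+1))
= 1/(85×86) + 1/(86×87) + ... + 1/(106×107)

Partial fractions: 1/(k(k+1)) = 1/k - 1/(k+1)
The series telescopes:
= (1/85 - 1/86) + (1/86 - 1/87) + ... + (1/106 - 1/107)
= 1/85 - 1/107
= 22/9095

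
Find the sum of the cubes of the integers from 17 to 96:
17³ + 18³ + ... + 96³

Use ∑_{k=1}^{n} k³ = [n(n+1)/2]², then subtract the first 16 terms.
∑_{k=1}^{96} k³ = [96×97/2]² = 4656² = 21678336
∑_{k=1}^{16} k³ = [16×17/2]² = 136² = 18496
∑_{k=17}^{96} k³ = 21678336 - 18496 = 21659840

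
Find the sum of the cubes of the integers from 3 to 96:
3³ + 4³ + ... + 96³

Use ∑_{k=1}^{n} k³ = [n(n+1)/2]², then subtract the first 2 terms.
∑_{k=1}^{96} k³ = [96×97/2]² = 4656² = 21678336
∑_{k=1}^{2} k³ = [2×3/2]² = 3² = 9
∑_{k=3}^{96} k³ = 21678336 - 9 = 21678327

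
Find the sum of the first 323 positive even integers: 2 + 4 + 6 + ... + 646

Sum of first n even numbers = n(n+1)
= 323×324
= 104652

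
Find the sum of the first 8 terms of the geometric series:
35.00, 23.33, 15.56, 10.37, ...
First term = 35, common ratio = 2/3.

Sₙ = a(1 - rⁿ) / (1 - r)
S_8 = 35(1 - (2/3)^8) / (1 - (2/3))
S_8 = 35(1 - (256/6561)) / (1/3)
S_8 = 220675/2187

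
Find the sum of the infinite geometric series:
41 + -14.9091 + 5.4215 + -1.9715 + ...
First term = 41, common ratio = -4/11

For |r| < 1, S = a / (1 - r)
S = 41 / (1 - (-4/11))
S = 41 / (15/11)
S = 451/15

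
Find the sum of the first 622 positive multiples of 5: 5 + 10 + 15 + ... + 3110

Factor out 5: = 5(1 + 2 + ... + 622) = 5 × n(n+1)/2
= 5 × 622×623/2
= 5 × 193753
= 968765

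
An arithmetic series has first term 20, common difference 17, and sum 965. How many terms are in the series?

Using S = n/2 × [2a + (n-1)d]
965 = n/2 × [2(20) + (n-1)(17)]
965 = n/2 × [40 + 17n - 17]
1930 = n × [23 + 17n]
17n² + (23)n - 1930 = 0
Discriminant: Δ = (23)² - 4(17)(-1930) = 529 + 131240 = 131769
√Δ = 363
n = [-(23) + √Δ] / (2·17) = (-23 + 363) / 34 = 340 / 34 = 10
(The negative root is discarded since n must be a positive integer.)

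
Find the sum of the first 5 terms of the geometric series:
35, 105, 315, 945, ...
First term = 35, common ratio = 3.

Sₙ = a(1 - rⁿ) / (1 - r)
S_5 = 35(1 - 3^5) / (1 - 3)
S_5 = 35(1 - 243) / (-2)
S_5 = 4235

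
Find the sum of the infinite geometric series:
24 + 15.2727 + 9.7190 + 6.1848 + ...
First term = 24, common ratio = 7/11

For |r| < 1, S = a / (1 - r)
S = 24 / (1 - (7/11))
S = 24 / (4/11)
S = 66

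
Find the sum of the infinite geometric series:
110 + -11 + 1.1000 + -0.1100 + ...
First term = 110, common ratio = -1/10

For |r| < 1, S = a / (1 - r)
S = 110 / (1 - (-1/10))
S = 110 / (11/10)
S = 100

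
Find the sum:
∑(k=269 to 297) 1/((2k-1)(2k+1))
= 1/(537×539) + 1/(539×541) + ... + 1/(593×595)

Partial fractions: 1/((2k-1)(2k+1)) = (1/2)[1/(2k-1) - 1/(2k+1)]
The series telescopes:
= (1/2)[1/537 - 1/595]
= 29/319515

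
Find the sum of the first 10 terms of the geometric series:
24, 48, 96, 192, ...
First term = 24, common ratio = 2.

Sₙ = a(1 - rⁿ) / (1 - r)
S_10 = 24(1 - 2^10) / (1 - 2)
S_10 = 24(1 - 1024) / (-1)
S_10 = 24552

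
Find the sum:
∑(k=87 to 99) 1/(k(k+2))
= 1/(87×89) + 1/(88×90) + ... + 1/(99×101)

Partial fractions: 1/(k(k+2)) = (1/2)[1/k - 1/(k+2)]
Telescoping leaves the first two and last two terms:
= (1/2)[1/87 + 1/88 - 1/100 - 1/101]
= 57161/38662800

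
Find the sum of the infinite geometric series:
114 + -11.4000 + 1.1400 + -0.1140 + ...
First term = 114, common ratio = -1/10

For |r| < 1, S = a / (1 - r)
S = 114 / (1 - (-1/10))
S = 114 / (11/10)
S = 1140/11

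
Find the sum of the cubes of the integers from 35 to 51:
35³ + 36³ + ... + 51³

Use ∑_{k=1}^{n} k³ = [n(n+1)/2]², then subtract the first 34 terms.
∑_{k=1}^{51} k³ = [51×52/2]² = 1326² = 1758276
∑_{k=1}^{34} k³ = [34×35/2]² = 595² = 354025
∑_{k=35}^{51} k³ = 1758276 - 354025 = 1404251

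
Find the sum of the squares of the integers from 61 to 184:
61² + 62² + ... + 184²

Use ∑_{k=1}^{n} k² = n(n+1)(2n+1)/6, then subtract the first 60 terms.
∑_{k=1}^{184} k² = 184×185×369/6 = 2093460
∑_{k=1}^{60} k² = 60×61×121/6 = 73810
∑_{k=61}^{184} k² = 2093460 - 73810 = 2019650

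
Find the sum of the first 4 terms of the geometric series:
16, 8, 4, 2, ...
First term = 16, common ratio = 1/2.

Sₙ = a(1 - rⁿ) / (1 - r)
S_4 = 16(1 - (1/2)^4) / (1 - (1/2))
S_4 = 16(1 - (1/16)) / (1/2)
S_4 = 30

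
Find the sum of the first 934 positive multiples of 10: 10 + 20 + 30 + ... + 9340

Factor out 10: = 10(1 + 2 + ... + 934) = 10 × n(n+1)/2
= 10 × 934×935/2
= 10 × 436645
= 4366450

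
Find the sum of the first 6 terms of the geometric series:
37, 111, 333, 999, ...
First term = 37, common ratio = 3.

Sₙ = a(1 - rⁿ) / (1 - r)
S_6 = 37(1 - 3^6) / (1 - 3)
S_6 = 37(1 - 729) / (-2)
S_6 = 13468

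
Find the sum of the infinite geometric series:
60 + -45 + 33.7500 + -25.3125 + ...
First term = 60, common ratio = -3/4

For |r| < 1, S = a / (1 - r)
S = 60 / (1 - (-3/4))
S = 60 / (7/4)
S = 240/7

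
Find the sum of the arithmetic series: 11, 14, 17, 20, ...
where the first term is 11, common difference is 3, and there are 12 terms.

Sₙ = n/2 × (first + last)
Last term = a + (n-1)d = 11 + (12-1)×3 = 44
S_12 = 12/2 × (11 + 44)
S_12 = 12/2 × 55 = 330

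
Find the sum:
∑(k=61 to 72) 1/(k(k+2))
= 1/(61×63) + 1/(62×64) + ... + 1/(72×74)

Partial fractions: 1/(k(k+2)) = (1/2)[1/k - 1/(k+2)]
Telescoping leaves the first two and last two terms:
= (1/2)[1/61 + 1/62 - 1/73 - 1/74]
= 27123/10215182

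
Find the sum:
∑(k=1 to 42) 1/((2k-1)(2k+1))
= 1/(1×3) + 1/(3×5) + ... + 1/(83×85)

Partial fractions: 1/((2k-1)(2k+1)) = (1/2)[1/(2k-1) - 1/(2k+1)]
The series telescopes:
= (1/2)[1/1 - 1/85]
= 42/85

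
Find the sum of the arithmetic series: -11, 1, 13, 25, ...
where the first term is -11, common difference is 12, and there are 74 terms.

Sₙ = n/2 × (first + last)
Last term = a + (n-1)d = -11 + (74-1)×12 = 865
S_74 = 74/2 × (-11 + 865)
S_74 = 74/2 × 854 = 31598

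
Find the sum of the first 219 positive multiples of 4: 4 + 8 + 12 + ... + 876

Factor out 4: = 4(1 + 2 + ... + 219) = 4 × n(n+1)/2
= 4 × 219×220/2
= 4 × 24090
= 96360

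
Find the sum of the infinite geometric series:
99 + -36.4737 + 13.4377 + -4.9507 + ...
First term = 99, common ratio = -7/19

For |r| < 1, S = a / (1 - r)
S = 99 / (1 - (-7/19))
S = 99 / (26/19)
S = 1881/26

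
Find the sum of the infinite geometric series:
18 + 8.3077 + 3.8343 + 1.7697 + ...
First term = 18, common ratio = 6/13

For |r| < 1, S = a / (1 - r)
S = 18 / (1 - (6/13))
S = 18 / (7/13)
S = 234/7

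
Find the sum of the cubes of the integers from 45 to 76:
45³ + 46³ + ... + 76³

Use ∑_{k=1}^{n} k³ = [n(n+1)/2]², then subtract the first 44 terms.
∑_{k=1}^{76} k³ = [76×77/2]² = 2926² = 8561476
∑_{k=1}^{44} k³ = [44×45/2]² = 990² = 980100
∑_{k=45}^{76} k³ = 8561476 - 980100 = 7581376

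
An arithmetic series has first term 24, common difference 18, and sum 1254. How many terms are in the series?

Using S = n/2 × [2a + (n-1)d]
1254 = n/2 × [2(24) + (n-1)(18)]
1254 = n/2 × [48 + 18n - 18]
2508 = n × [30 + 18n]
18n² + (30)n - 2508 = 0
Discriminant: Δ = (30)² - 4(18)(-2508) = 900 + 180576 = 181476
√Δ = 426
n = [-(30) + √Δ] / (2·18) = (-30 + 426) / 36 = 396 / 36 = 11
(The negative root is discarded since n must be a positive integer.)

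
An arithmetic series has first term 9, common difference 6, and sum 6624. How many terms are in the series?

Using S = n/2 × [2a + (n-1)d]
6624 = n/2 × [2(9) + (n-1)(6)]
6624 = n/2 × [18 + 6n - 6]
13248 = n × [12 + 6n]
6n² + (12)n - 13248 = 0
Discriminant: Δ = (12)² - 4(6)(-13248) = 144 + 317952 = 318096
√Δ = 564
n = [-(12) + √Δ] / (2·6) = (-12 + 564) / 12 = 552 / 12 = 46
(The negative root is discarded since n must be a positive integer.)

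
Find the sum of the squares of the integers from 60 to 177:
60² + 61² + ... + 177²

Use ∑_{k=1}^{n} k² = n(n+1)(2n+1)/6, then subtract the first 59 terms.
∑_{k=1}^{177} k² = 177×178×355/6 = 1864105
∑_{k=1}^{59} k² = 59×60×119/6 = 70210
∑_{k=60}^{177} k² = 1864105 - 70210 = 1793895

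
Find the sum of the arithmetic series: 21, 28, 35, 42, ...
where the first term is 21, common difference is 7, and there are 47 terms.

Sₙ = n/2 × (first + last)
Last term = a + (n-1)d = 21 + (47-1)×7 = 343
S_47 = 47/2 × (21 + 343)
S_47 = 47/2 × 364 = 8554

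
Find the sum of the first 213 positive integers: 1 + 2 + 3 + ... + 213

Formula: ∑k = n(n+1)/2
= 213×214/2
= 45582/2
= 22791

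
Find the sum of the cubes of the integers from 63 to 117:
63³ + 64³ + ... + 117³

Use ∑_{k=1}^{n} k³ = [n(n+1)/2]², then subtract the first 62 terms.
∑_{k=1}^{117} k³ = [117×118/2]² = 6903² = 47651409
∑_{k=1}^{62} k³ = [62×63/2]² = 1953² = 3814209
∑_{k=63}^{117} k³ = 47651409 - 3814209 = 43837200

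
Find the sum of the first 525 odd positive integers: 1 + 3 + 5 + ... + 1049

Sum of first n odd numbers = n²
= 525²
= 275625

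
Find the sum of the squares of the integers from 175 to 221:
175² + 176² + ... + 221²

Use ∑_{k=1}^{n} k² = n(n+1)(2n+1)/6, then subtract the first 174 terms.
∑_{k=1}^{221} k² = 221×222×443/6 = 3622411
∑_{k=1}^{174} k² = 174×175×349/6 = 1771175
∑_{k=175}^{221} k² = 3622411 - 1771175 = 1851236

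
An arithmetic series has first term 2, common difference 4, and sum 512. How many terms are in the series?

Using S = n/2 × [2a + (n-1)d]
512 = n/2 × [2(2) + (n-1)(4)]
512 = n/2 × [4 + 4n - 4]
1024 = n × [0 + 4n]
4n² + (0)n - 1024 = 0
Discriminant: Δ = (0)² - 4(4)(-1024) = 0 + 16384 = 16384
√Δ = 128
n = [-(0) + √Δ] / (2·4) = (0 + 128) / 8 = 128 / 8 = 16
(The negative root is discarded since n must be a positive integer.)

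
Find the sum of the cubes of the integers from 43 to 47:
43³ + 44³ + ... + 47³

Use ∑_{k=1}^{n} k³ = [n(n+1)/2]², then subtract the first 42 terms.
∑_{k=1}^{47} k³ = [47×48/2]² = 1128² = 1272384
∑_{k=1}^{42} k³ = [42×43/2]² = 903² = 815409
∑_{k=43}^{47} k³ = 1272384 - 815409 = 456975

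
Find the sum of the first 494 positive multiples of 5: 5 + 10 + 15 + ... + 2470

Factor out 5: = 5(1 + 2 + ... + 494) = 5 × n(n+1)/2
= 5 × 494×495/2
= 5 × 122265
= 611325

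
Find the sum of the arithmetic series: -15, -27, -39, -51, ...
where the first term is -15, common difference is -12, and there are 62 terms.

Sₙ = n/2 × (first + last)
Last term = a + (n-1)d = -15 + (62-1)×(-12) = -747
S_62 = 62/2 × (-15 + (-747))
S_62 = 62/2 × (-762) = -23622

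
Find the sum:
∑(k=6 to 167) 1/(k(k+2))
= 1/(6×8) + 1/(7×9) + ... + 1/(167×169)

Partial fractions: 1/(k(k+2)) = (1/2)[1/k - 1/(k+2)]
Telescoping leaves the first two and last two terms:
= (1/2)[1/6 + 1/7 - 1/168 - 1/169]
= 2817/18928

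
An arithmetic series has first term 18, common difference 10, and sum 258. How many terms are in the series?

Using S = n/2 × [2a + (n-1)d]
258 = n/2 × [2(18) + (n-1)(10)]
258 = n/2 × [36 + 10n - 10]
516 = n × [26 + 10n]
10n² + (26)n - 516 = 0
Discriminant: Δ = (26)² - 4(10)(-516) = 676 + 20640 = 21316
√Δ = 146
n = [-(26) + √Δ] / (2·10) = (-26 + 146) / 20 = 120 / 20 = 6
(The negative root is discarded since n must be a positive integer.)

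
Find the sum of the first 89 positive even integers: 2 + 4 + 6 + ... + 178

Sum of first n even numbers = n(n+1)
= 89×90
= 8010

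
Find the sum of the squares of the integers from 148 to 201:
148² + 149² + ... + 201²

Use ∑_{k=1}^{n} k² = n(n+1)(2n+1)/6, then subtract the first 147 terms.
∑_{k=1}^{201} k² = 201×202×403/6 = 2727101
∑_{k=1}^{147} k² = 147×148×295/6 = 1069670
∑_{k=148}^{201} k² = 2727101 - 1069670 = 1657431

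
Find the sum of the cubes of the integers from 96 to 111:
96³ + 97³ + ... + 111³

Use ∑_{k=1}^{n} k³ = [n(n+1)/2]², then subtract the first 95 terms.
∑_{k=1}^{111} k³ = [111×112/2]² = 6216² = 38638656
∑_{k=1}^{95} k³ = [95×96/2]² = 4560² = 20793600
∑_{k=96}^{111} k³ = 38638656 - 20793600 = 17845056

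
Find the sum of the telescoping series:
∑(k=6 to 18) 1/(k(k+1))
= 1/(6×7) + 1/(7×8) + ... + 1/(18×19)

Partial fractions: 1/(k(k+1)) = 1/k - 1/(k+1)
The series telescopes:
= (1/6 - 1/7) + (1/7 - 1/8) + ... + (1/18 - 1/19)
= 1/6 - 1/19
= 13/114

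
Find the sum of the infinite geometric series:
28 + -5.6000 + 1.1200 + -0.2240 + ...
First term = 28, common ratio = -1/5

For |r| < 1, S = a / (1 - r)
S = 28 / (1 - (-1/5))
S = 28 / (6/5)
S = 70/3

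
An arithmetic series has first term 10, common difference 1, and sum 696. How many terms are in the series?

Using S = n/2 × [2a + (n-1)d]
696 = n/2 × [2(10) + (n-1)(1)]
696 = n/2 × [20 + 1n - 1]
1392 = n × [19 + 1n]
1n² + (19)n - 1392 = 0
Discriminant: Δ = (19)² - 4(1)(-1392) = 361 + 5568 = 5929
√Δ = 77
n = [-(19) + √Δ] / (2·1) = (-19 + 77) / 2 = 58 / 2 = 29
(The negative root is discarded since n must be a positive integer.)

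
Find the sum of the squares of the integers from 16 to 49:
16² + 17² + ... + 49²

Use ∑_{k=1}^{n} k² = n(n+1)(2n+1)/6, then subtract the first 15 terms.
∑_{k=1}^{49} k² = 49×50×99/6 = 40425
∑_{k=1}^{15} k² = 15×16×31/6 = 1240
∑_{k=16}^{49} k² = 40425 - 1240 = 39185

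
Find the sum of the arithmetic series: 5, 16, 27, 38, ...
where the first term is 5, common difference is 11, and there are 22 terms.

Sₙ = n/2 × (first + last)
Last term = a + (n-1)d = 5 + (22-1)×11 = 236
S_22 = 22/2 × (5 + 236)
S_22 = 22/2 × 241 = 2651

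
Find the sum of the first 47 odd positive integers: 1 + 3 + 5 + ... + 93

Sum of first n odd numbers = n²
= 47²
= 2209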